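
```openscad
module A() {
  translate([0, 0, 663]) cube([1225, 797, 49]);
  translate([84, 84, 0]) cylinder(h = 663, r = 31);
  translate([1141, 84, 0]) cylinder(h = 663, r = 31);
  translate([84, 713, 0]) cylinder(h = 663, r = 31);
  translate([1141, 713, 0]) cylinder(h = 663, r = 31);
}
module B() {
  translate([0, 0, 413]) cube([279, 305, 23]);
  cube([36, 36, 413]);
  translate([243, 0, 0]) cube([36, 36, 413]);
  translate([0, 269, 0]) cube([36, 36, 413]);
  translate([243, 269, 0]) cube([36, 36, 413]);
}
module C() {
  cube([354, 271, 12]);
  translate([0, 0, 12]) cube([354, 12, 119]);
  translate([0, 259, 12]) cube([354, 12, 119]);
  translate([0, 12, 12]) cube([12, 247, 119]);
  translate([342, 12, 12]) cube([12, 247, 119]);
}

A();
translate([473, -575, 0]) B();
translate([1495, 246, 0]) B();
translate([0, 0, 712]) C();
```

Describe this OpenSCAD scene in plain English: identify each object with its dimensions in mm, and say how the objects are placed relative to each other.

A is a table: top 1225 mm (x) × 797 mm (y), 49 mm thick, upper face at z = 712 mm, on four round legs of 62 mm diameter, each leg's bounding box inset 53 mm from the nearest pair of top edges, running from z = 0 to the bottom of the top.

B is a simple wooden stool: a rectangular seat 279 mm (x) by 305 mm (y), 23 mm thick, top face at z = 436 mm, on four square legs, each 36×36 mm in cross-section. The legs rest on z = 0, each flush with a corner of the seat.

C is an open storage box with external size 354×271×131 mm and wall thickness 12 mm (the base is also 12 mm thick). The base covers the whole footprint; the four walls stand on the base, with the y-facing walls full-width and the x-facing walls fitting between their inner faces.

Two stools sit around the table at the −y, +x sides. The open box is on top of the table.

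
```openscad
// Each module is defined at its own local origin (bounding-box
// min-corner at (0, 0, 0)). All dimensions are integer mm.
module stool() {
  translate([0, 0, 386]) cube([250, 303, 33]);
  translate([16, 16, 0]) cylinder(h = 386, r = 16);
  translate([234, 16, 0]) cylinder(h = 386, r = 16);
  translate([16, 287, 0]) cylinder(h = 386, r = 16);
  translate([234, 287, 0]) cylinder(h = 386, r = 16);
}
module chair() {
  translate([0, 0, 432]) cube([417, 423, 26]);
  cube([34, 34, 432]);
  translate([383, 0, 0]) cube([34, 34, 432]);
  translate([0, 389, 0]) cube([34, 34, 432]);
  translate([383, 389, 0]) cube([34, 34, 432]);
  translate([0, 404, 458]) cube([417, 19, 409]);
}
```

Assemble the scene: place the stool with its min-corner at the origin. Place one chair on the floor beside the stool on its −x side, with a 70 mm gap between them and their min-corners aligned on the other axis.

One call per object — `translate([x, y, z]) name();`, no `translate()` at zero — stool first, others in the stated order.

stool();
translate([-487, 0, 0]) chair();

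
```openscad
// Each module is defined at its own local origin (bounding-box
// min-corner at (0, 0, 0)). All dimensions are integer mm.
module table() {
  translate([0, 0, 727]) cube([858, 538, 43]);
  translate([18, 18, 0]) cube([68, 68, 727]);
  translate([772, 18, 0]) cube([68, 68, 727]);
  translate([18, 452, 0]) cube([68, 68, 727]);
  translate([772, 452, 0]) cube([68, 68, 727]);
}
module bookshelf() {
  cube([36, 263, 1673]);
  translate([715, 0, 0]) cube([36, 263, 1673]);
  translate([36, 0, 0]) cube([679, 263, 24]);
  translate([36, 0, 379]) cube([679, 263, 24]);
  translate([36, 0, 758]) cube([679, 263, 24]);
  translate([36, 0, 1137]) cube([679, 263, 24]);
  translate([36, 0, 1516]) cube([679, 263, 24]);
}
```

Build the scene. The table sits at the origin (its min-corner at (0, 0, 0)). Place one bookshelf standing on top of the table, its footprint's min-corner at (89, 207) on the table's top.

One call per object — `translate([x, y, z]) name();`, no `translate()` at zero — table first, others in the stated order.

table();
translate([89, 207, 770]) bookshelf();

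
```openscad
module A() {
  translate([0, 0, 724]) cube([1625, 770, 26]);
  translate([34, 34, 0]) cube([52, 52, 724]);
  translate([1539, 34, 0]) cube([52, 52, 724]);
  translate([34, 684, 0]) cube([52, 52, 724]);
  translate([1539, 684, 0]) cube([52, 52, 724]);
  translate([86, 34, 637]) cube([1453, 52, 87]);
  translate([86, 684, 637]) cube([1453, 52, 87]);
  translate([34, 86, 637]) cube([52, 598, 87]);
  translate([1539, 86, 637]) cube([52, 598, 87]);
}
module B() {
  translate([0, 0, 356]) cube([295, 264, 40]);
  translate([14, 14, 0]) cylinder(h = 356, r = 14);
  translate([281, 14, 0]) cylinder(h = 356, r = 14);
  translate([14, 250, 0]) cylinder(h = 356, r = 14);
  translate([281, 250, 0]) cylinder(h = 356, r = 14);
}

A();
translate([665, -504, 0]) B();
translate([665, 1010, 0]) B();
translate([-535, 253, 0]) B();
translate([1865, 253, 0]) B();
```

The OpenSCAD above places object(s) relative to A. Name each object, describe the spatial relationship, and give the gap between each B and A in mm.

A is a table. B is a stool. Four stools sit around the table at the −y, +y, −x, +x sides. The gap between each stool and the table is 240 mm.

Each stool's nearest face is 240 mm from the table's bounding box.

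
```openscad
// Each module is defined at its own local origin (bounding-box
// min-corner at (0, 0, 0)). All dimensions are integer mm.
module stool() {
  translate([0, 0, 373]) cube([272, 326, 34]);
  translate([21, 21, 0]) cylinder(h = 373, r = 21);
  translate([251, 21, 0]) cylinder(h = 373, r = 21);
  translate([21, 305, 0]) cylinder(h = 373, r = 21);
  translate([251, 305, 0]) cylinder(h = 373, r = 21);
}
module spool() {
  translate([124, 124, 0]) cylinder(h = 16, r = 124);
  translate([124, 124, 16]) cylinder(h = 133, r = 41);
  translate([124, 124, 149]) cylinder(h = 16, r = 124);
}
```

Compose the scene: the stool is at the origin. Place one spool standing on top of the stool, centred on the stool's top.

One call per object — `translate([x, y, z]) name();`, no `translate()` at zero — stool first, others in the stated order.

stool();
translate([12, 39, 407]) spool();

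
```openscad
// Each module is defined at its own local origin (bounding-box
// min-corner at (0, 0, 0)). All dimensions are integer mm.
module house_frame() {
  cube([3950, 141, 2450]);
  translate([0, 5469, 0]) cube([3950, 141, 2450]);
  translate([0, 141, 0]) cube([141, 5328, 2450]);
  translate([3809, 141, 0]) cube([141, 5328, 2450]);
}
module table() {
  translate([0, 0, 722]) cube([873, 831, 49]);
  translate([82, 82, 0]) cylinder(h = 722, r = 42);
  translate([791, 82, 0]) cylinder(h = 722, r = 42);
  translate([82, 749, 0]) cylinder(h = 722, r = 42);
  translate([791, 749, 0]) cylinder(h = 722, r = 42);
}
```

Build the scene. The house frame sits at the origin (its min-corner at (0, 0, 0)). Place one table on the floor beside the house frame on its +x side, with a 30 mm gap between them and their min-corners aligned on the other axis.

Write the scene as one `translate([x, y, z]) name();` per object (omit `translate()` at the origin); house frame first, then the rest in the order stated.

house_frame();
translate([3980, 0, 0]) table();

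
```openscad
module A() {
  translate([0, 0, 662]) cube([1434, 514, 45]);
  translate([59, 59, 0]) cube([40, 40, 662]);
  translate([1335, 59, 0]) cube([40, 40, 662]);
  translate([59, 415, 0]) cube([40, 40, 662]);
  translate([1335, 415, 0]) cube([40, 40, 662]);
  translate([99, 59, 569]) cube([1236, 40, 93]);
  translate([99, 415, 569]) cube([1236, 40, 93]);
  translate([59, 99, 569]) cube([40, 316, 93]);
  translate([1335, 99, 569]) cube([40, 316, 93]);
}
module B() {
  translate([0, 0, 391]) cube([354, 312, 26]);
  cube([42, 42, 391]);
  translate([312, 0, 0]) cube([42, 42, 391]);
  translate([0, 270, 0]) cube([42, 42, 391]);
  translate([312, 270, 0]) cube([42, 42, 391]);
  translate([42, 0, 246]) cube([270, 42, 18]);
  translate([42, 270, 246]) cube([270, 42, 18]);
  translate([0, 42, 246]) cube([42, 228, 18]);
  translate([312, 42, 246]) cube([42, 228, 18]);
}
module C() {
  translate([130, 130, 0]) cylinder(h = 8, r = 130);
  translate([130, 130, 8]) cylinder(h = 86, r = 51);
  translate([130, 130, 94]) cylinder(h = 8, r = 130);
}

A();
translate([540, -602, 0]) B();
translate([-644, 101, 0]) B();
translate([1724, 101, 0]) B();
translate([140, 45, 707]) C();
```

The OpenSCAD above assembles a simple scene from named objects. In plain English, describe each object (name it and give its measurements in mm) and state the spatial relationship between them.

A is a table: top 1434 mm (x) × 514 mm (y), 45 mm thick, upper face at z = 707 mm, on four 40×40 mm square legs, each inset 59 mm from the nearest pair of top edges, running from z = 0 to the bottom of the top. Four apron rails, 40 mm thick and 93 mm tall, run between adjacent legs with their top edges flush with the underside of the top and their outer faces flush with the legs' outer faces.

B is a four-legged stool. The seat is 354×312 mm, 26 mm thick, top at z = 417 mm. It stands on four square legs, each 42×42 mm in cross-section, from z = 0 to the seat underside, each flush with a corner of the seat. Four stretchers, 42 mm wide and 18 mm tall, connect adjacent legs with their undersides at z = 246 mm, each running between the inner faces of the legs it joins and aligned with the legs' outer faces on the other axis.

C is a spool: two coaxial disc flanges of radius 130 mm and thickness 8 mm, joined by a core cylinder of radius 51 mm and height 86 mm. The lower flange rests on z = 0 and the three cylinders share a vertical axis.

Three stools sit around the table at the −y, −x, +x sides. The spool is on top of the table.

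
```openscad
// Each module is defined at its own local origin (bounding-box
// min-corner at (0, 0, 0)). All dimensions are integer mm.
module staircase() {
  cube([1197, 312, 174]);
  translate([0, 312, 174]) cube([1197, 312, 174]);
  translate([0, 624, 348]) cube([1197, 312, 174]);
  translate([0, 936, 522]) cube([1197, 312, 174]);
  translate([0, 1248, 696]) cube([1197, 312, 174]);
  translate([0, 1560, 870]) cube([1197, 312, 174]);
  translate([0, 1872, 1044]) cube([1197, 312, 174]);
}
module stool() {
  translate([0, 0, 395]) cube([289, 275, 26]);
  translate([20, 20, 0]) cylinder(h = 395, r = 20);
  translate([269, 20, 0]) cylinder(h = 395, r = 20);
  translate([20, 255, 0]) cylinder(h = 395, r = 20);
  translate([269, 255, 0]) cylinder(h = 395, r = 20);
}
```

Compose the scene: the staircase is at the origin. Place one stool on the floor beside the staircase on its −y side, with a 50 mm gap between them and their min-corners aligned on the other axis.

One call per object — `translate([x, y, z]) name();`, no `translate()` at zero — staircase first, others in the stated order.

staircase();
translate([0, -325, 0]) stool();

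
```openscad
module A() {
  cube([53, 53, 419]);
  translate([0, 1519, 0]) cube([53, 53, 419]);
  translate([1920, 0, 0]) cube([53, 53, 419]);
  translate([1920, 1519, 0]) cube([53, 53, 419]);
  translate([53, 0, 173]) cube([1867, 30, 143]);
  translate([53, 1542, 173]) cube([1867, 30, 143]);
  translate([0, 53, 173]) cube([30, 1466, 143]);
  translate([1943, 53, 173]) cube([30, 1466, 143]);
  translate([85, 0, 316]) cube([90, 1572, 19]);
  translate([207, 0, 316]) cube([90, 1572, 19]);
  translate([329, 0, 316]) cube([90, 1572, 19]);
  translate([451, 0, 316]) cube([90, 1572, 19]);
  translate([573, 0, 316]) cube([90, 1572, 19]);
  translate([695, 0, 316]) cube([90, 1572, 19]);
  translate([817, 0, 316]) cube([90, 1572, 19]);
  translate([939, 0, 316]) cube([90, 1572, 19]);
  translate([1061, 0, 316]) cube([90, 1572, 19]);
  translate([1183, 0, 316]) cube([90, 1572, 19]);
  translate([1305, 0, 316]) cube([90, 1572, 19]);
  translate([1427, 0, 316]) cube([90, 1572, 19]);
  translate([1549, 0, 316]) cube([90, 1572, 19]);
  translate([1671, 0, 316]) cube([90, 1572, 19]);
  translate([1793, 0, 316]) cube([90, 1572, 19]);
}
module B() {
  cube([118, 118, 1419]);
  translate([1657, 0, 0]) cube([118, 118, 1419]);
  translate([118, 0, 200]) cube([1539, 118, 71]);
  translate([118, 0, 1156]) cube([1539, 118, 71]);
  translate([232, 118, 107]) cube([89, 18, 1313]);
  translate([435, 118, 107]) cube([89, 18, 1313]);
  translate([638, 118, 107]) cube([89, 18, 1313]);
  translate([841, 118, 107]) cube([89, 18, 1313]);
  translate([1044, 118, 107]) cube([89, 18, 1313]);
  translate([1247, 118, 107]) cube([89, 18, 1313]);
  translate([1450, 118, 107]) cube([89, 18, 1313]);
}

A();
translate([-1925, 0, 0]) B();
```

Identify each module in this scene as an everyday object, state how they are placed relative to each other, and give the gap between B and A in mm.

A is a bed frame. B is a fence section. The fence section is on the floor beside the bed frame on its −x side. The gap between the fence section and the bed frame is 150 mm.

The fence section's nearest face is 150 mm from the bed frame's −x face.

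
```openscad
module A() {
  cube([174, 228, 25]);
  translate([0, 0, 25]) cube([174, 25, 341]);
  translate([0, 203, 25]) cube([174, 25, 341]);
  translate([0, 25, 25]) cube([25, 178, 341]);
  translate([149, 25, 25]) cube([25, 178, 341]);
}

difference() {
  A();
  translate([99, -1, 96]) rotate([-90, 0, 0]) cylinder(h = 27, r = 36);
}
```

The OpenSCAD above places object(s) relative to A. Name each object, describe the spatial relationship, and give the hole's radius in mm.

The subtracted cylinder has r = 36 mm.

A is an open box. The open box has a circular hole through its front wall. The hole's radius is 36 mm.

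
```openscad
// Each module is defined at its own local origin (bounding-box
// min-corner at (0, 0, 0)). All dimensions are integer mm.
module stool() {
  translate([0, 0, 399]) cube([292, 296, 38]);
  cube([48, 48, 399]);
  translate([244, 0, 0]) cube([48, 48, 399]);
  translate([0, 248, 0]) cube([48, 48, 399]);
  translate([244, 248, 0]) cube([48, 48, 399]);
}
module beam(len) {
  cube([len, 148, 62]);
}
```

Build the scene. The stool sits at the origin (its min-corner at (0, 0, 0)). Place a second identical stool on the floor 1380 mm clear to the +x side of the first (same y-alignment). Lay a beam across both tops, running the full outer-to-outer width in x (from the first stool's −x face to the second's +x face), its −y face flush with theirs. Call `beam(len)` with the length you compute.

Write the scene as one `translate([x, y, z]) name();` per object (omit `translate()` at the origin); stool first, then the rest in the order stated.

stool();
translate([1672, 0, 0]) stool();
translate([0, 0, 437]) beam(1964);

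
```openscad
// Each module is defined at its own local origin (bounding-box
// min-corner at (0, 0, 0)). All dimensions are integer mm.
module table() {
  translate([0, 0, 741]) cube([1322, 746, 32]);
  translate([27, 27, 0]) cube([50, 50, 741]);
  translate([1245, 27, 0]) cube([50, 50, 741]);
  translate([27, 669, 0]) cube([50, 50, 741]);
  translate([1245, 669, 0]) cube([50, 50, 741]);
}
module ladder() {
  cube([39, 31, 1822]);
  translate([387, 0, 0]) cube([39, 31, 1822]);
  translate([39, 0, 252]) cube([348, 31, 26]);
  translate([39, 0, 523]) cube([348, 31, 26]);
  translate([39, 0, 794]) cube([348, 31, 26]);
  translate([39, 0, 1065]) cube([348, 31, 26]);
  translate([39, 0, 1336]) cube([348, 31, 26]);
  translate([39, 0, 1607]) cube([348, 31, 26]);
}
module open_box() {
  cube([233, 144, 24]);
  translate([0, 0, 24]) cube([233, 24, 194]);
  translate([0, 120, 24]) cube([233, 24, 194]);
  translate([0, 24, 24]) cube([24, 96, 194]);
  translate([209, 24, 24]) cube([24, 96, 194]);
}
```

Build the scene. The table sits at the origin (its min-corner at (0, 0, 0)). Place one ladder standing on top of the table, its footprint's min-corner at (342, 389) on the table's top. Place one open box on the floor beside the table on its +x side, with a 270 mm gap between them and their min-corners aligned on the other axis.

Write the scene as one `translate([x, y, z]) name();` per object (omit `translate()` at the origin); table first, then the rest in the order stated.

table();
translate([342, 389, 773]) ladder();
translate([1592, 0, 0]) open_box();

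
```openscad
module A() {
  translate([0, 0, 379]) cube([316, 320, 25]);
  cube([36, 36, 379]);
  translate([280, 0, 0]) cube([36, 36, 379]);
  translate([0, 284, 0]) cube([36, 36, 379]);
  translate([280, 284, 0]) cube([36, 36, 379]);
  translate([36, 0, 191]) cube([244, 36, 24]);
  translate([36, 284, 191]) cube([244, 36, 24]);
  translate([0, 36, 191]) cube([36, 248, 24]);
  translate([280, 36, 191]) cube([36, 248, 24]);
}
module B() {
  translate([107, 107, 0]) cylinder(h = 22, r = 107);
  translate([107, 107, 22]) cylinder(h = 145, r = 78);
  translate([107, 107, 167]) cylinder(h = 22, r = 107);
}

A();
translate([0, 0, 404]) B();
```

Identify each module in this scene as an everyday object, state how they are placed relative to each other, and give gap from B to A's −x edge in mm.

The spool's min-x is at 0; the stool's min-x is 0; gap = 0 mm.

A is a stool. B is a spool. The spool is on top of the stool. The gap from the spool to the stool's −x edge is 0 mm.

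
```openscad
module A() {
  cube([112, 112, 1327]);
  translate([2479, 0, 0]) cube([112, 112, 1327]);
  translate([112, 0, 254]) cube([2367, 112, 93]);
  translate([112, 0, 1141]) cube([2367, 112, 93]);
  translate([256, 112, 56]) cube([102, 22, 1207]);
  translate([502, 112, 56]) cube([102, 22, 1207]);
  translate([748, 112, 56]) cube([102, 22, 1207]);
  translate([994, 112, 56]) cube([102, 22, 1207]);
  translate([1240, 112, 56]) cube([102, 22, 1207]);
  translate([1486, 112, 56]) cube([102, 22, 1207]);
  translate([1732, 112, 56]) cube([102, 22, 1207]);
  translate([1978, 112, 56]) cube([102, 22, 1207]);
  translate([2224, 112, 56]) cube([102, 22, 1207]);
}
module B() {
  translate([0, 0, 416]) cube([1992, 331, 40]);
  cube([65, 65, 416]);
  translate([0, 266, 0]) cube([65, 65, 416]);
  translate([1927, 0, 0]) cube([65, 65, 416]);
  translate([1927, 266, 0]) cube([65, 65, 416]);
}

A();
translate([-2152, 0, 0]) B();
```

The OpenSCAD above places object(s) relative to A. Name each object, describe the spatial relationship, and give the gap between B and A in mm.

The bench's nearest face is 160 mm from the fence section's −x face.

A is a fence section. B is a bench. The bench is on the floor beside the fence section on its −x side. The gap between the bench and the fence section is 160 mm.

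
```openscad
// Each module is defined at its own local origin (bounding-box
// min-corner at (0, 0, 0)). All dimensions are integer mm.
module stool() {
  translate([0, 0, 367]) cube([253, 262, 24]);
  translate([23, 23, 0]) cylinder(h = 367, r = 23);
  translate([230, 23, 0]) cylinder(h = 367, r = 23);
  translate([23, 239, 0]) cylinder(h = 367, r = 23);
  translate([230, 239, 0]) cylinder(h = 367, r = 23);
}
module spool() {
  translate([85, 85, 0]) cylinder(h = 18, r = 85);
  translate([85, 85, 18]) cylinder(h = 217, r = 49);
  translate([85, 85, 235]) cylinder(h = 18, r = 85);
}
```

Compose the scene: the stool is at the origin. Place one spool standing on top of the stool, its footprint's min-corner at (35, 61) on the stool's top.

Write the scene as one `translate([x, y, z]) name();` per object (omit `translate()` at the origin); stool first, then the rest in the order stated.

stool();
translate([35, 61, 391]) spool();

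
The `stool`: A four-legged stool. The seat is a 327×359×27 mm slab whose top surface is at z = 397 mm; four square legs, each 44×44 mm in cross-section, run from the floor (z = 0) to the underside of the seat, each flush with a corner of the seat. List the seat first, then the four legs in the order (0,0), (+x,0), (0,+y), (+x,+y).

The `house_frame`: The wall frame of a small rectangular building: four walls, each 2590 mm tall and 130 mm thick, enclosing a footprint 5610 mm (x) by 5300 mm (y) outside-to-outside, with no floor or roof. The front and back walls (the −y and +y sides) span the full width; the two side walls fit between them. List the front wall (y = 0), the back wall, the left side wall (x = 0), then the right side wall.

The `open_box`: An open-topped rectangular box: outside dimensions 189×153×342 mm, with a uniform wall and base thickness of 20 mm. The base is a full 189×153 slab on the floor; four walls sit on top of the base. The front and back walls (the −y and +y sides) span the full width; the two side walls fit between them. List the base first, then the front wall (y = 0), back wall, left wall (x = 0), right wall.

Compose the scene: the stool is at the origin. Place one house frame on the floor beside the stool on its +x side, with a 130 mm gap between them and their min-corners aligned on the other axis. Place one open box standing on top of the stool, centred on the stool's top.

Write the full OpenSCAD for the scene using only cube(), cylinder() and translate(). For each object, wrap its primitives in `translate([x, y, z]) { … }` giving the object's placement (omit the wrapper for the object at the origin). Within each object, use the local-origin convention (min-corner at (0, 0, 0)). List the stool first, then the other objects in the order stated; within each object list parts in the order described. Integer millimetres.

translate([0, 0, 370]) cube([327, 359, 27]);
cube([44, 44, 370]);
translate([283, 0, 0]) cube([44, 44, 370]);
translate([0, 315, 0]) cube([44, 44, 370]);
translate([283, 315, 0]) cube([44, 44, 370]);
translate([457, 0, 0]) {
  cube([5610, 130, 2590]);
  translate([0, 5170, 0]) cube([5610, 130, 2590]);
  translate([0, 130, 0]) cube([130, 5040, 2590]);
  translate([5480, 130, 0]) cube([130, 5040, 2590]);
}
translate([69, 103, 397]) {
  cube([189, 153, 20]);
  translate([0, 0, 20]) cube([189, 20, 322]);
  translate([0, 133, 20]) cube([189, 20, 322]);
  translate([0, 20, 20]) cube([20, 113, 322]);
  translate([169, 20, 20]) cube([20, 113, 322]);
}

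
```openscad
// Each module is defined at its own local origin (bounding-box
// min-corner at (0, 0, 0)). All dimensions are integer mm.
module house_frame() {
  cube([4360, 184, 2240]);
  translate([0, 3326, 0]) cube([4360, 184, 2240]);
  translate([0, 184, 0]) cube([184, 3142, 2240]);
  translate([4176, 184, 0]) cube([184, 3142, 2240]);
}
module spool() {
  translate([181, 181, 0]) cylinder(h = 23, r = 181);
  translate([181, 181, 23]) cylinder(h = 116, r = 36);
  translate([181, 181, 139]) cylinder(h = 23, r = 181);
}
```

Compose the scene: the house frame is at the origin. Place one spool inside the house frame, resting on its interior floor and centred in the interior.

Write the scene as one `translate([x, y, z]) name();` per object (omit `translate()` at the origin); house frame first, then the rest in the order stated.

house_frame();
translate([1999, 1574, 0]) spool();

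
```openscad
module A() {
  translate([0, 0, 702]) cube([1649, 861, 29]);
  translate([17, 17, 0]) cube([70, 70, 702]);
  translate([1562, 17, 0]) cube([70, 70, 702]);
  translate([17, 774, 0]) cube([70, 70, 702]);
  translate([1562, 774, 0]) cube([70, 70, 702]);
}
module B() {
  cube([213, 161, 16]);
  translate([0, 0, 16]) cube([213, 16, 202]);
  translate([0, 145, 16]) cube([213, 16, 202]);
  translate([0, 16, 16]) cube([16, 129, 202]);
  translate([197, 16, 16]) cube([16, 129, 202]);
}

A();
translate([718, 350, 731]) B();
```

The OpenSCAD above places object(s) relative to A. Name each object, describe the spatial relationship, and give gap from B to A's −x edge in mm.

The open box's min-x is at 718; the table's min-x is 0; gap = 718 mm.

A is a table. B is an open box. The open box is on top of the table, centred. The gap from the open box to the table's −x edge is 718 mm.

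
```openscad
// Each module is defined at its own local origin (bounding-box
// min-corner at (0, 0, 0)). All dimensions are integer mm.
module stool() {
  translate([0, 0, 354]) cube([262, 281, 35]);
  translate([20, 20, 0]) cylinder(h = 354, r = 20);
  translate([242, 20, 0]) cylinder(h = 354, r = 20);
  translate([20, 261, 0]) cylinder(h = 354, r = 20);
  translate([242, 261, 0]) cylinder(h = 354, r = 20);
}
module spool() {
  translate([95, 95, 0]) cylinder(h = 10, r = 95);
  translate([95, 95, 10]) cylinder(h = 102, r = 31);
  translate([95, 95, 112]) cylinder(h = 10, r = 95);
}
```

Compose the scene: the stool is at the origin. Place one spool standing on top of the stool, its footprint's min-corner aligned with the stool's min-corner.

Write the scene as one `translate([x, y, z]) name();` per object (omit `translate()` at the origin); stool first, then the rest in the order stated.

stool();
translate([0, 0, 389]) spool();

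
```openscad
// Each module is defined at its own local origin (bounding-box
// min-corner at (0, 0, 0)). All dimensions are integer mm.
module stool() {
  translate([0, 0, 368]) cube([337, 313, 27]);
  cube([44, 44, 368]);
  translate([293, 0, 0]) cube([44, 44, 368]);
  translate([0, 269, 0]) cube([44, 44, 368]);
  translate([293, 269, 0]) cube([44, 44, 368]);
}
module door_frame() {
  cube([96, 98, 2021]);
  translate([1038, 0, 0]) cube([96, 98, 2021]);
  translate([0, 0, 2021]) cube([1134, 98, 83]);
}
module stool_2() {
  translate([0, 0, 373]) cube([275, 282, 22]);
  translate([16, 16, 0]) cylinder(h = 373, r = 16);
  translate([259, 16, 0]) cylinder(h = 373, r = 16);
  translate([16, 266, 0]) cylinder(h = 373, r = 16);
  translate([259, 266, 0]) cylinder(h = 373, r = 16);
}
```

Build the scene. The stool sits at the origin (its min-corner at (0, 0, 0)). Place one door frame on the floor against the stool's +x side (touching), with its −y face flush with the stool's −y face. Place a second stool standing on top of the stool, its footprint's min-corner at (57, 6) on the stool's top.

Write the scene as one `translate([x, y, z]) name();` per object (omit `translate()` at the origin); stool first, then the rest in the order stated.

stool();
translate([337, 0, 0]) door_frame();
translate([57, 6, 395]) stool_2();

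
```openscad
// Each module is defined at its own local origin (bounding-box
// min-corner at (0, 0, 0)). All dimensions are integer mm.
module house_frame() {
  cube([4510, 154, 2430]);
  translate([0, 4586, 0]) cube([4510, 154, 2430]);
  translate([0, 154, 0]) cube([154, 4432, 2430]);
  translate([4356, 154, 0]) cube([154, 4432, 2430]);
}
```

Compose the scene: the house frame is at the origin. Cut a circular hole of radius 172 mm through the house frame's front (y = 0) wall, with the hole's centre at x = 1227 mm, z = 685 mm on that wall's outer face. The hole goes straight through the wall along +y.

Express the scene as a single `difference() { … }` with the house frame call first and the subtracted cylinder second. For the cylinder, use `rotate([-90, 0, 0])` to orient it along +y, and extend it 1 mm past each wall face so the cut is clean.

difference() {
  house_frame();
  translate([1227, -1, 685]) rotate([-90, 0, 0]) cylinder(h = 156, r = 172);
}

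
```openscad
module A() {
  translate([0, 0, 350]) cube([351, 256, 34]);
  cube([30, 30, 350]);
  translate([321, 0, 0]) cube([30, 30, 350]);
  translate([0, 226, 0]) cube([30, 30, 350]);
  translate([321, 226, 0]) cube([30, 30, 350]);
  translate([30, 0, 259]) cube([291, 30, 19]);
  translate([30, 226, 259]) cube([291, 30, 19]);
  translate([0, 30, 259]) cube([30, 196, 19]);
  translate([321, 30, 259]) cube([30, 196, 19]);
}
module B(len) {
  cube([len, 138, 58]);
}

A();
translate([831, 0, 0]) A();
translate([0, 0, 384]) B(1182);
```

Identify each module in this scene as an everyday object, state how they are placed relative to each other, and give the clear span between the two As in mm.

A is a stool. B is a beam. A beam spans the tops of two stools. The clear span between the two stools is 480 mm.

Second stool starts at x = 831; first ends at x = 351; clear span = 831 − 351 = 480 mm.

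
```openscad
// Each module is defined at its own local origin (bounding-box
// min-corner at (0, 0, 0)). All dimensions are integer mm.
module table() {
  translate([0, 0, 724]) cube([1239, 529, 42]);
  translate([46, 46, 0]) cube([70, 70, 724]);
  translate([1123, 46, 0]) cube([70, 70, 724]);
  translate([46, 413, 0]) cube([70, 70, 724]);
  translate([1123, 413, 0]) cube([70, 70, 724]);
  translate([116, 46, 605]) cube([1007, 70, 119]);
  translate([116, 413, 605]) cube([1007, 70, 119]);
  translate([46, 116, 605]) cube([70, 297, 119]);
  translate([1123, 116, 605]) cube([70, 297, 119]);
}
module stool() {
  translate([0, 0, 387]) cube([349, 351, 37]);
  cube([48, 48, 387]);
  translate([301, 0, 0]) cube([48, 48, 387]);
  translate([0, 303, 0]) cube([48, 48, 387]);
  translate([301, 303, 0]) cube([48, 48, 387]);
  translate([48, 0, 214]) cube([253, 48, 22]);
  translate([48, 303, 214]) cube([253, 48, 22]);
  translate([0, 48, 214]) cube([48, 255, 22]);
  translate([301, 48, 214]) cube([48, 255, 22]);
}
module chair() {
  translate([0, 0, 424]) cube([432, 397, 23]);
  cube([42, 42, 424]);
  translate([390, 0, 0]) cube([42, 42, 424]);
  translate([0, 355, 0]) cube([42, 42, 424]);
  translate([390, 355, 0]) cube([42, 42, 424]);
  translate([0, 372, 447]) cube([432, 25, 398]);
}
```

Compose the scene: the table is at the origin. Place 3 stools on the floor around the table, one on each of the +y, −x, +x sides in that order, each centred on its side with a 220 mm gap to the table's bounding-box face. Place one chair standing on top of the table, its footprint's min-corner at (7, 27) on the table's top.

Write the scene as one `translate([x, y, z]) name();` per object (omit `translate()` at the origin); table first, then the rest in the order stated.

table();
translate([445, 749, 0]) stool();
translate([-569, 89, 0]) stool();
translate([1459, 89, 0]) stool();
translate([7, 27, 766]) chair();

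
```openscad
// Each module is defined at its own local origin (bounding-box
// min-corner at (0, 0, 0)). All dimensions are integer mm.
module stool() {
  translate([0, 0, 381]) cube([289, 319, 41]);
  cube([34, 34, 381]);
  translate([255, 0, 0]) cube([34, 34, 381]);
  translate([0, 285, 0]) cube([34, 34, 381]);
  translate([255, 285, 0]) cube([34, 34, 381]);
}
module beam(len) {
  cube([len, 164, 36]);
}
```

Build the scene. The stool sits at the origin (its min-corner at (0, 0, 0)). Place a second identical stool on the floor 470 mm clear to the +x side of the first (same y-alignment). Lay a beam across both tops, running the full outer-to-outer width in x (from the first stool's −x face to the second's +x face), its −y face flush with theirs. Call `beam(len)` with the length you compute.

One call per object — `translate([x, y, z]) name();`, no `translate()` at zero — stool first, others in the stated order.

stool();
translate([759, 0, 0]) stool();
translate([0, 0, 422]) beam(1048);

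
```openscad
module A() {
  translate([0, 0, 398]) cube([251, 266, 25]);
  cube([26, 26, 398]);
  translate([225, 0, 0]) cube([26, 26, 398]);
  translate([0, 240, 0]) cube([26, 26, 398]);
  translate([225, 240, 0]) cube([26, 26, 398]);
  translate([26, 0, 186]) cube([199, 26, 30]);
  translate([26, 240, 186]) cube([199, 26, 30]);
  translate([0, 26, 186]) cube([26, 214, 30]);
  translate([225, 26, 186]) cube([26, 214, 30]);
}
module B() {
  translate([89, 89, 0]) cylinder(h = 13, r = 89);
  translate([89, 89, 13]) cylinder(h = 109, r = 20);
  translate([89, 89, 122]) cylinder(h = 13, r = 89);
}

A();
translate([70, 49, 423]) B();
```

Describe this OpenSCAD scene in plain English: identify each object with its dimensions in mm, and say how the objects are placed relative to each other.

A is a four-legged stool. The seat is a 251×266×25 mm slab whose top surface is at z = 423 mm; four square legs, each 26×26 mm in cross-section, run from the floor (z = 0) to the underside of the seat, each flush with a corner of the seat. Four stretchers, 26 mm wide and 30 mm tall, connect adjacent legs with their undersides at z = 186 mm, each running between the inner faces of the legs it joins and aligned with the legs' outer faces on the other axis.

B is a spool: two coaxial disc flanges of radius 89 mm and thickness 13 mm, joined by a core cylinder of radius 20 mm and height 109 mm. The lower flange rests on z = 0 and the three cylinders share a vertical axis.

The spool is on top of the stool.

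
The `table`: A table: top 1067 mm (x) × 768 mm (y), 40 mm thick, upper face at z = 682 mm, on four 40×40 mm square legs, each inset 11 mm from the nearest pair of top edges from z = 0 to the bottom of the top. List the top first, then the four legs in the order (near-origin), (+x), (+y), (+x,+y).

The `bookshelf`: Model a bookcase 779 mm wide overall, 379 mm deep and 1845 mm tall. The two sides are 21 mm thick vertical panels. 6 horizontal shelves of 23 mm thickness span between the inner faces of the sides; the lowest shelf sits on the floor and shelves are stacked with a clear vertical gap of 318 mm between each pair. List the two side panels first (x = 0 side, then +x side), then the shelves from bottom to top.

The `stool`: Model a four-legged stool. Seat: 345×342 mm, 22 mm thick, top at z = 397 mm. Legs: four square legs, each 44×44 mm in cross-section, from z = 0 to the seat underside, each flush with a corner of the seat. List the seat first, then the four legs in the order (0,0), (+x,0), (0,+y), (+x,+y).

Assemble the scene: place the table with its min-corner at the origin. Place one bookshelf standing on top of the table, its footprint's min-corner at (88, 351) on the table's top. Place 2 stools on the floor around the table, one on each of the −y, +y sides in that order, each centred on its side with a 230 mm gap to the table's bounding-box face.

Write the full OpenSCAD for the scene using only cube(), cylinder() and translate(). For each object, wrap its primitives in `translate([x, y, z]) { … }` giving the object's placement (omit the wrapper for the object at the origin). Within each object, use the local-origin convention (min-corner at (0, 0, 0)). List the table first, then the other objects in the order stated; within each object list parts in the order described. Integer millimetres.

translate([0, 0, 642]) cube([1067, 768, 40]);
translate([11, 11, 0]) cube([40, 40, 642]);
translate([1016, 11, 0]) cube([40, 40, 642]);
translate([11, 717, 0]) cube([40, 40, 642]);
translate([1016, 717, 0]) cube([40, 40, 642]);
translate([88, 351, 682]) {
  cube([21, 379, 1845]);
  translate([758, 0, 0]) cube([21, 379, 1845]);
  translate([21, 0, 0]) cube([737, 379, 23]);
  translate([21, 0, 341]) cube([737, 379, 23]);
  translate([21, 0, 682]) cube([737, 379, 23]);
  translate([21, 0, 1023]) cube([737, 379, 23]);
  translate([21, 0, 1364]) cube([737, 379, 23]);
  translate([21, 0, 1705]) cube([737, 379, 23]);
}
translate([361, -572, 0]) {
  translate([0, 0, 375]) cube([345, 342, 22]);
  cube([44, 44, 375]);
  translate([301, 0, 0]) cube([44, 44, 375]);
  translate([0, 298, 0]) cube([44, 44, 375]);
  translate([301, 298, 0]) cube([44, 44, 375]);
}
translate([361, 998, 0]) {
  translate([0, 0, 375]) cube([345, 342, 22]);
  cube([44, 44, 375]);
  translate([301, 0, 0]) cube([44, 44, 375]);
  translate([0, 298, 0]) cube([44, 44, 375]);
  translate([301, 298, 0]) cube([44, 44, 375]);
}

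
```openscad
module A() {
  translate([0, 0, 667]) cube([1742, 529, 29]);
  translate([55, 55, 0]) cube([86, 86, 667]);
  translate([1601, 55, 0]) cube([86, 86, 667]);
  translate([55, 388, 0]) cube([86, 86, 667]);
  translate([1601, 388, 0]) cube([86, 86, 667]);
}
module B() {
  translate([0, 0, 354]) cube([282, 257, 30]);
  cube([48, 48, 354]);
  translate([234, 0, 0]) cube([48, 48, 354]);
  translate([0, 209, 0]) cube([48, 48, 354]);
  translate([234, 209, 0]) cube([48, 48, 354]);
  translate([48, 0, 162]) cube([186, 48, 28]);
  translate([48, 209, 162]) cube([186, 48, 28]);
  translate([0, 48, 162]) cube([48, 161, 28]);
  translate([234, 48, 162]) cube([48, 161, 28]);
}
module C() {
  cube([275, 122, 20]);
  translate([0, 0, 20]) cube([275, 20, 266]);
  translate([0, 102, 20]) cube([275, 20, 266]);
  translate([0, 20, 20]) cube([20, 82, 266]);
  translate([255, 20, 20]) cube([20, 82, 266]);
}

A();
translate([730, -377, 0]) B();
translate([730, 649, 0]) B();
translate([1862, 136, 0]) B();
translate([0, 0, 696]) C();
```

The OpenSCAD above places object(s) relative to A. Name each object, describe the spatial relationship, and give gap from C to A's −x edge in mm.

A is a table. B is a stool. C is an open box. Three stools sit around the table at the −y, +y, +x sides. The open box is on top of the table. The gap from the open box to the table's −x edge is 0 mm.

The open box's min-x is at 0; the table's min-x is 0; gap = 0 mm.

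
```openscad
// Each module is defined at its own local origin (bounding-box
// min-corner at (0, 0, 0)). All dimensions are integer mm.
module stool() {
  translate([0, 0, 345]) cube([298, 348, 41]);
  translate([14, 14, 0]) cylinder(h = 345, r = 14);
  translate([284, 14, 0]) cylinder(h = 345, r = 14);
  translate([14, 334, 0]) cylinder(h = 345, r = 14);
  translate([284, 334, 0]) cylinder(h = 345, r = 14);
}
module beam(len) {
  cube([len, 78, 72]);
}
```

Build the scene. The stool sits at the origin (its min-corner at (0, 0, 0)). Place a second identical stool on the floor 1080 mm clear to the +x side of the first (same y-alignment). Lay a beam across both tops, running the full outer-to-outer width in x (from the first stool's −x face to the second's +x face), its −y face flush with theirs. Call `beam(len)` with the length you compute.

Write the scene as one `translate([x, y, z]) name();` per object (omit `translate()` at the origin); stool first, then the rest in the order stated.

stool();
translate([1378, 0, 0]) stool();
translate([0, 0, 386]) beam(1676);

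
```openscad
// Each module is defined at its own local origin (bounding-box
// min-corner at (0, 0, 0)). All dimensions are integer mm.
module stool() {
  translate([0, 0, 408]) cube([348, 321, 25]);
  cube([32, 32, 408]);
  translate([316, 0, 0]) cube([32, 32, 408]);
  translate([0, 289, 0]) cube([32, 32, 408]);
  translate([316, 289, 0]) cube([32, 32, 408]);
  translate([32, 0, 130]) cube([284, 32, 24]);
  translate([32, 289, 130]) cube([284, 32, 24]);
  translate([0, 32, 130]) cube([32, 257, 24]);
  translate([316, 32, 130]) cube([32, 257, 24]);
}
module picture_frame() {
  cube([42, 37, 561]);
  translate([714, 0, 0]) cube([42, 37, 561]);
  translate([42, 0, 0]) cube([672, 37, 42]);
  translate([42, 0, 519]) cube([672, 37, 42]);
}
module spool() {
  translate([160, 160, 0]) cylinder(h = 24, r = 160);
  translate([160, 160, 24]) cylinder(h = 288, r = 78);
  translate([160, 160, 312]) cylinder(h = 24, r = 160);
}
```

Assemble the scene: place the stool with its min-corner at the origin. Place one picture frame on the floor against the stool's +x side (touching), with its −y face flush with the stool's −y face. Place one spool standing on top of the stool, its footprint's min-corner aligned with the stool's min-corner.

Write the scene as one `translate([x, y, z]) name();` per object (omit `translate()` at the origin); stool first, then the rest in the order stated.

stool();
translate([348, 0, 0]) picture_frame();
translate([0, 0, 433]) spool();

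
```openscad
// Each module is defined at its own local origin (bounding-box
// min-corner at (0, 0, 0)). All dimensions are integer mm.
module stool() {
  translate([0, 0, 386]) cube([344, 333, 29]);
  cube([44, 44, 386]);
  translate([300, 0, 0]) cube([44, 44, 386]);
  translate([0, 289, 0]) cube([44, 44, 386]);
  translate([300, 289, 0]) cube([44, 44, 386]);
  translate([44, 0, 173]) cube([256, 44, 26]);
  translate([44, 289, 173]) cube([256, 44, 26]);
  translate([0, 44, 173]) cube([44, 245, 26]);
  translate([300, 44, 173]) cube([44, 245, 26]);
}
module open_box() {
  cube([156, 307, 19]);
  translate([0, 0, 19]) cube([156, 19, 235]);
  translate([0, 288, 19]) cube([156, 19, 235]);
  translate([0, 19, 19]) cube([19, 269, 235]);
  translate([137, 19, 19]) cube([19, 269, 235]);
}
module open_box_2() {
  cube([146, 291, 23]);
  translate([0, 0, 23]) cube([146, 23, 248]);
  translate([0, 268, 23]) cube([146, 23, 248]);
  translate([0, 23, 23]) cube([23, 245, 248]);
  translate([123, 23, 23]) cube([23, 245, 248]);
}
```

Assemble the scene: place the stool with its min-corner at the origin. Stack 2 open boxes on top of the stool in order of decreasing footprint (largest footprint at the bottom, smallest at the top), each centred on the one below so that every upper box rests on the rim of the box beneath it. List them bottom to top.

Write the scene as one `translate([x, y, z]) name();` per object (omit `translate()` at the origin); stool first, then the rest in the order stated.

stool();
translate([94, 13, 415]) open_box();
translate([99, 21, 669]) open_box_2();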